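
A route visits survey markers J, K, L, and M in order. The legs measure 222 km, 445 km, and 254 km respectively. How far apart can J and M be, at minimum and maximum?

The maximum is all hops collinear in one direction: 222 + 445 + 254 = 921.
The longest hop is 445; the others sum to 476. Since 445 ≤ 476, the path can fold back on itself completely, so the minimum distance is 0.

0 ≤ JM ≤ 921 km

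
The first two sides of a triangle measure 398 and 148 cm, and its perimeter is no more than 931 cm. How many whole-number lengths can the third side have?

135

Triangle inequality: 250 < x < 546. Perimeter ≤ 931 gives x ≤ 931 − 398 − 148 = 385.
So 250 < x ≤ 385; integers 251 through 385: 135 values.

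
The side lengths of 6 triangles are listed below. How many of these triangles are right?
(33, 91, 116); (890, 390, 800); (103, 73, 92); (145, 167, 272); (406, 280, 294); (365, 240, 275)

3

(33,91,116): 33²+91² = 9370 < 13456 = 116² → obtuse
(890,390,800): 390²+800² = 792100 = 890² → right
(103,73,92): 73²+92² = 13793 > 10609 = 103² → acute
(145,167,272): 145²+167² = 48914 < 73984 = 272² → obtuse
(406,280,294): 280²+294² = 164836 = 406² → right
(365,240,275): 240²+275² = 133225 = 365² → right
3 of the 6 are right.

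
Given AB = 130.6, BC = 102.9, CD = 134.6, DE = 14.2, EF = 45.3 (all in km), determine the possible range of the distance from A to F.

0 ≤ AF ≤ 427.6 km

The maximum is all hops collinear in one direction: 130.6 + 102.9 + 134.6 + 14.2 + 45.3 = 427.6.
The longest hop is 134.6; the others sum to 293.0. Since 134.6 ≤ 293.0, the path can fold back on itself completely, so the minimum distance is 0.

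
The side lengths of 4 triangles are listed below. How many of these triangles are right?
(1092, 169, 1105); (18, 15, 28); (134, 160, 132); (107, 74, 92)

1

(1092,169,1105): 169²+1092² = 1221025 = 1105² → right
(18,15,28): 15²+18² = 549 < 784 = 28² → obtuse
(134,160,132): 132²+134² = 35380 > 25600 = 160² → acute
(107,74,92): 74²+92² = 13940 > 11449 = 107² → acute
1 of the 4 is right.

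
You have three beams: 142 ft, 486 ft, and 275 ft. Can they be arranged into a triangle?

No

The longest side is 486, but the other two sum to only 417.
417 < 486, so the triangle inequality fails.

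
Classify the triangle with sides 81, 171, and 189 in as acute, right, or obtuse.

acute

Compare the square of the longest side to the sum of squares of the other two: 81² + 171² = 35802 > 35721 = 189².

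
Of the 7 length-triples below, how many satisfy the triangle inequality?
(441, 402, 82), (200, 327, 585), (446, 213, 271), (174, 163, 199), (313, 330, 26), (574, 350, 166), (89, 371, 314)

(82,402,441): 82+402 > 441 → valid
(200,327,585): 200+327 ≤ 585 → not valid
(213,271,446): 213+271 > 446 → valid
(163,174,199): 163+174 > 199 → valid
(26,313,330): 26+313 > 330 → valid
(166,350,574): 166+350 ≤ 574 → not valid
(89,314,371): 89+314 > 371 → valid
5 of the 7 triples form a triangle.

5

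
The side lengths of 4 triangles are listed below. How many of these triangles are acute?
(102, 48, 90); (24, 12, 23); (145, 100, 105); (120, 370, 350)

(102,48,90): 48²+90² = 10404 = 102² → right
(24,12,23): 12²+23² = 673 > 576 = 24² → acute
(145,100,105): 100²+105² = 21025 = 145² → right
(120,370,350): 120²+350² = 136900 = 370² → right
1 of the 4 is acute.

1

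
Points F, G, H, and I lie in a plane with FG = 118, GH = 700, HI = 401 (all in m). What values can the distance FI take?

The maximum is all hops collinear in one direction: 118 + 700 + 401 = 1219.
The longest hop is 700; the others sum to 519. Folding the others back against it leaves at least 700 − 519 = 181.

181 ≤ FI ≤ 1219 m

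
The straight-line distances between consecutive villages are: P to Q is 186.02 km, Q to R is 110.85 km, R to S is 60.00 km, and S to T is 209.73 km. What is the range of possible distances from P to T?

The maximum is all hops collinear in one direction: 186.02 + 110.85 + 60.00 + 209.73 = 566.60.
The longest hop is 209.73; the others sum to 356.87. Since 209.73 ≤ 356.87, the path can fold back on itself completely, so the minimum distance is 0.

0 ≤ PT ≤ 566.60 km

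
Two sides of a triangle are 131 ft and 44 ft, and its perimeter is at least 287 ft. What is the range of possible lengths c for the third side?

Triangle inequality alone gives 87 < c < 175.
The perimeter condition gives c ≥ 287 − 131 − 44 = 112.
Intersecting the two: 112 ≤ c < 175.

112 ≤ c < 175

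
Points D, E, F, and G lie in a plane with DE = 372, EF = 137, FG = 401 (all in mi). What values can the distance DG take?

The maximum is all hops collinear in one direction: 372 + 137 + 401 = 910.
The longest hop is 401; the others sum to 509. Since 401 ≤ 509, the path can fold back on itself completely, so the minimum distance is 0.

0 ≤ DG ≤ 910 mi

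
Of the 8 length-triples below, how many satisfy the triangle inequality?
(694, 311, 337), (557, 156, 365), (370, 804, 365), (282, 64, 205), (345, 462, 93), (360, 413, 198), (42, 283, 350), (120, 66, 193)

1

(311,337,694): 311+337 ≤ 694 → not valid
(156,365,557): 156+365 ≤ 557 → not valid
(365,370,804): 365+370 ≤ 804 → not valid
(64,205,282): 64+205 ≤ 282 → not valid
(93,345,462): 93+345 ≤ 462 → not valid
(198,360,413): 198+360 > 413 → valid
(42,283,350): 42+283 ≤ 350 → not valid
(66,120,193): 66+120 ≤ 193 → not valid
1 of the 8 triples forms a triangle.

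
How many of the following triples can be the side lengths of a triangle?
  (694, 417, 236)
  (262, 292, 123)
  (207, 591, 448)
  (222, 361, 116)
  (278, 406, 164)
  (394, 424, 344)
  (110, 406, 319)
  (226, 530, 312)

6

(236,417,694): 236+417 ≤ 694 → not valid
(123,262,292): 123+262 > 292 → valid
(207,448,591): 207+448 > 591 → valid
(116,222,361): 116+222 ≤ 361 → not valid
(164,278,406): 164+278 > 406 → valid
(344,394,424): 344+394 > 424 → valid
(110,319,406): 110+319 > 406 → valid
(226,312,530): 226+312 > 530 → valid
6 of the 8 triples form a triangle.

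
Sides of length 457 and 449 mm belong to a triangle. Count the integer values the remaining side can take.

897

The third side lies in the open interval (8, 906).
Integers from 9 to 905 inclusive: 905 − 9 + 1 = 897.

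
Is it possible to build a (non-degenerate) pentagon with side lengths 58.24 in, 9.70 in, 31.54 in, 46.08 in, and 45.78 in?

Yes

A pentagon exists iff every side is shorter than the sum of the others — equivalently, the longest side is less than the sum of the rest.
Longest side 58.24 < 133.10 (sum of the remaining 4), so yes.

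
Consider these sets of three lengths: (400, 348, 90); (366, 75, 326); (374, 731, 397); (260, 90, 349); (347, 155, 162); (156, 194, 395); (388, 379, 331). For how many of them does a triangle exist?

(90,348,400): 90+348 > 400 → valid
(75,326,366): 75+326 > 366 → valid
(374,397,731): 374+397 > 731 → valid
(90,260,349): 90+260 > 349 → valid
(155,162,347): 155+162 ≤ 347 → not valid
(156,194,395): 156+194 ≤ 395 → not valid
(331,379,388): 331+379 > 388 → valid
5 of the 7 triples form a triangle.

5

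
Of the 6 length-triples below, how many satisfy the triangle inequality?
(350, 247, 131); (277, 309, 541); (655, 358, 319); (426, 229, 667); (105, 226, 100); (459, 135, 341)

4

(131,247,350): 131+247 > 350 → valid
(277,309,541): 277+309 > 541 → valid
(319,358,655): 319+358 > 655 → valid
(229,426,667): 229+426 ≤ 667 → not valid
(100,105,226): 100+105 ≤ 226 → not valid
(135,341,459): 135+341 > 459 → valid
4 of the 6 triples form a triangle.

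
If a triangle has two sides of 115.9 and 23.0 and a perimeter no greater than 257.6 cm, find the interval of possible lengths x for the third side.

92.9 < x ≤ 118.7

Triangle inequality alone gives 92.9 < x < 138.9.
The perimeter condition gives x ≤ 257.6 − 115.9 − 23.0 = 118.7.
Intersecting the two: 92.9 < x ≤ 118.7.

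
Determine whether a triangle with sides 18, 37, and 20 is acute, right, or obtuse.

Compare the square of the longest side to the sum of squares of the other two: 18² + 20² = 724 < 1369 = 37².

obtuse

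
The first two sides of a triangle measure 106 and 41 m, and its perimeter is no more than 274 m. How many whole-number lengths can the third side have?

62

Triangle inequality: 65 < x < 147. Perimeter ≤ 274 gives x ≤ 274 − 106 − 41 = 127.
So 65 < x ≤ 127; integers 66 through 127: 62 values.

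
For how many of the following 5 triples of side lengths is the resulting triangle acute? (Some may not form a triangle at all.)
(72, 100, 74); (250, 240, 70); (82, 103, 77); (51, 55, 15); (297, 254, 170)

(72,100,74): 72²+74² = 10660 > 10000 = 100² → acute
(250,240,70): 70²+240² = 62500 = 250² → right
(82,103,77): 77²+82² = 12653 > 10609 = 103² → acute
(51,55,15): 15²+51² = 2826 < 3025 = 55² → obtuse
(297,254,170): 170²+254² = 93416 > 88209 = 297² → acute
3 of the 5 are acute.

3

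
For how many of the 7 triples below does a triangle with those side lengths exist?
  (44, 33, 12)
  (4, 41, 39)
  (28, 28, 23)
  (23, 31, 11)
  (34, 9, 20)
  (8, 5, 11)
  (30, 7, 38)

5

(12,33,44): 12+33 > 44 → valid
(4,39,41): 4+39 > 41 → valid
(23,28,28): 23+28 > 28 → valid
(11,23,31): 11+23 > 31 → valid
(9,20,34): 9+20 ≤ 34 → not valid
(5,8,11): 5+8 > 11 → valid
(7,30,38): 7+30 ≤ 38 → not valid
5 of the 7 triples form a triangle.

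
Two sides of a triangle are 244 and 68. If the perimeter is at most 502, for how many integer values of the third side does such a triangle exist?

Triangle inequality: 176 < x < 312. Perimeter ≤ 502 gives x ≤ 502 − 244 − 68 = 190.
So 176 < x ≤ 190; integers 177 through 190: 14 values.

14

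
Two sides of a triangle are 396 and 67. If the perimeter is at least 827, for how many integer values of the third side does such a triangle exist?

99

Triangle inequality: 329 < x < 463. Perimeter ≥ 827 gives x ≥ 827 − 396 − 67 = 364.
So 364 ≤ x < 463; integers 364 through 462: 99 values.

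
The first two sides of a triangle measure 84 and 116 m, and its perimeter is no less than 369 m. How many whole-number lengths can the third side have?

Triangle inequality: 32 < x < 200. Perimeter ≥ 369 gives x ≥ 369 − 84 − 116 = 169.
So 169 ≤ x < 200; integers 169 through 199: 31 values.

31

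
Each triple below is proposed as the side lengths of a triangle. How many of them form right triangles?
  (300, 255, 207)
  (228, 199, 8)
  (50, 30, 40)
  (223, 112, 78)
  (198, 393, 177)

1

(300,255,207): 207²+255² = 107874 > 90000 = 300² → acute
(228,199,8): 8+199 ≤ 228, not a triangle
(50,30,40): 30²+40² = 2500 = 50² → right
(223,112,78): 78+112 ≤ 223, not a triangle
(198,393,177): 177+198 ≤ 393, not a triangle
1 of the 5 is right.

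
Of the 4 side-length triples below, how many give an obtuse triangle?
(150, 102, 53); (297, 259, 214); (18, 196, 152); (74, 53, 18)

1

(150,102,53): 53²+102² = 13213 < 22500 = 150² → obtuse
(297,259,214): 214²+259² = 112877 > 88209 = 297² → acute
(18,196,152): 18+152 ≤ 196, not a triangle
(74,53,18): 18+53 ≤ 74, not a triangle
1 of the 4 is obtuse.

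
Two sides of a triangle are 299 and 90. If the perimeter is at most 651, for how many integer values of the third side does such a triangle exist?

Triangle inequality: 209 < x < 389. Perimeter ≤ 651 gives x ≤ 651 − 299 − 90 = 262.
So 209 < x ≤ 262; integers 210 through 262: 53 values.

53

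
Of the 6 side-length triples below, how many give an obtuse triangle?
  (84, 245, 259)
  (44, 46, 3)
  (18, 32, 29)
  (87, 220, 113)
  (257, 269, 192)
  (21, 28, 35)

1

(84,245,259): 84²+245² = 67081 = 259² → right
(44,46,3): 3²+44² = 1945 < 2116 = 46² → obtuse
(18,32,29): 18²+29² = 1165 > 1024 = 32² → acute
(87,220,113): 87+113 ≤ 220, not a triangle
(257,269,192): 192²+257² = 102913 > 72361 = 269² → acute
(21,28,35): 21²+28² = 1225 = 35² → right
1 of the 6 is obtuse.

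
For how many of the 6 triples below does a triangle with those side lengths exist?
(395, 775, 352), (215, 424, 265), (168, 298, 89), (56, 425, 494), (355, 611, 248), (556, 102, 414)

(352,395,775): 352+395 ≤ 775 → not valid
(215,265,424): 215+265 > 424 → valid
(89,168,298): 89+168 ≤ 298 → not valid
(56,425,494): 56+425 ≤ 494 → not valid
(248,355,611): 248+355 ≤ 611 → not valid
(102,414,556): 102+414 ≤ 556 → not valid
1 of the 6 triples forms a triangle.

1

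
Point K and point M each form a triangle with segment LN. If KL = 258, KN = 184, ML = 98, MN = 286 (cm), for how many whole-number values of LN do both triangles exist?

From triangle KLN: 74 < LN < 442.
From triangle MLN: 188 < LN < 384.
Intersection: 188 < LN < 384, so integers 189 through 383: 195 values.

195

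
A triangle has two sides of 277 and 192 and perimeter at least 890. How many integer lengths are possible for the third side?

48

Triangle inequality: 85 < x < 469. Perimeter ≥ 890 gives x ≥ 890 − 277 − 192 = 421.
So 421 ≤ x < 469; integers 421 through 468: 48 values.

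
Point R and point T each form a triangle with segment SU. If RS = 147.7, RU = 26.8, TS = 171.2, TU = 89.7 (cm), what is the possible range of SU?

120.9 < SU < 174.5

From triangle RSU: |147.7 − 26.8| < SU < 147.7 + 26.8, i.e. 120.9 < SU < 174.5.
From triangle TSU: 81.5 < SU < 260.9.
Both must hold, so SU lies in the intersection.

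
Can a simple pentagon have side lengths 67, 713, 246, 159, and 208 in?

No

For a pentagon, each side must be shorter than the sum of the others.
Here the longest side is 713, but the remaining 4 sides sum to only 680.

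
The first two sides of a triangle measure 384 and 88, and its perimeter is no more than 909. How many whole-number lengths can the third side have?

141

Triangle inequality: 296 < x < 472. Perimeter ≤ 909 gives x ≤ 909 − 384 − 88 = 437.
So 296 < x ≤ 437; integers 297 through 437: 141 values.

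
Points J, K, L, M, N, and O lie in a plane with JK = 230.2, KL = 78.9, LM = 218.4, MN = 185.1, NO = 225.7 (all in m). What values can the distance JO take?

0 ≤ JO ≤ 938.3 m

The maximum is all hops collinear in one direction: 230.2 + 78.9 + 218.4 + 185.1 + 225.7 = 938.3.
The longest hop is 230.2; the others sum to 708.1. Since 230.2 ≤ 708.1, the path can fold back on itself completely, so the minimum distance is 0.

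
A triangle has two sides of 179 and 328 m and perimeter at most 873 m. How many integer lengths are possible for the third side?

217

Triangle inequality: 149 < x < 507. Perimeter ≤ 873 gives x ≤ 873 − 179 − 328 = 366.
So 149 < x ≤ 366; integers 150 through 366: 217 values.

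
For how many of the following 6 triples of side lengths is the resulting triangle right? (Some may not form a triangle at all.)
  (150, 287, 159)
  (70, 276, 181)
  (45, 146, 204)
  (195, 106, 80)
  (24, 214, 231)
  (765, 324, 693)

1

(150,287,159): 150²+159² = 47781 < 82369 = 287² → obtuse
(70,276,181): 70+181 ≤ 276, not a triangle
(45,146,204): 45+146 ≤ 204, not a triangle
(195,106,80): 80+106 ≤ 195, not a triangle
(24,214,231): 24²+214² = 46372 < 53361 = 231² → obtuse
(765,324,693): 324²+693² = 585225 = 765² → right
1 of the 6 is right.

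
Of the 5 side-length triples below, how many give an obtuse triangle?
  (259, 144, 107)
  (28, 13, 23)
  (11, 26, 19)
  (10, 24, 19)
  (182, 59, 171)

4

(259,144,107): 107+144 ≤ 259, not a triangle
(28,13,23): 13²+23² = 698 < 784 = 28² → obtuse
(11,26,19): 11²+19² = 482 < 676 = 26² → obtuse
(10,24,19): 10²+19² = 461 < 576 = 24² → obtuse
(182,59,171): 59²+171² = 32722 < 33124 = 182² → obtuse
4 of the 5 are obtuse.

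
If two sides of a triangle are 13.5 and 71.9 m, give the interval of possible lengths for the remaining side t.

By the triangle inequality, t must be less than 13.5 + 71.9 = 85.4 and greater than |13.5 − 71.9| = 58.4.

58.4 < t < 85.4 (m)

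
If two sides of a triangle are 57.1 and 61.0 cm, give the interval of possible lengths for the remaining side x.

3.9 < x < 118.1

By the triangle inequality, x must be less than 57.1 + 61.0 = 118.1 and greater than |57.1 − 61.0| = 3.9.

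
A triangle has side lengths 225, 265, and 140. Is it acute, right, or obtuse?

right

Compare the square of the longest side to the sum of squares of the other two: 140² + 225² = 70225 = 265².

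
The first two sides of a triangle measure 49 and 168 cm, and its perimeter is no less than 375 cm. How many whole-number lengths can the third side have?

Triangle inequality: 119 < x < 217. Perimeter ≥ 375 gives x ≥ 375 − 49 − 168 = 158.
So 158 ≤ x < 217; integers 158 through 216: 59 values.

59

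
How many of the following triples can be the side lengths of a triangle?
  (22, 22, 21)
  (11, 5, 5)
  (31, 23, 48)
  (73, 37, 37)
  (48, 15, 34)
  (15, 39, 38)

5

(21,22,22): 21+22 > 22 → valid
(5,5,11): 5+5 ≤ 11 → not valid
(23,31,48): 23+31 > 48 → valid
(37,37,73): 37+37 > 73 → valid
(15,34,48): 15+34 > 48 → valid
(15,38,39): 15+38 > 39 → valid
5 of the 6 triples form a triangle.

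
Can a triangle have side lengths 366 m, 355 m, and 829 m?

No

The longest side is 829, but the other two sum to only 721.
721 < 829, so the triangle inequality fails.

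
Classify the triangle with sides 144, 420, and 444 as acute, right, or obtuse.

Compare the square of the longest side to the sum of squares of the other two: 144² + 420² = 197136 = 444².

right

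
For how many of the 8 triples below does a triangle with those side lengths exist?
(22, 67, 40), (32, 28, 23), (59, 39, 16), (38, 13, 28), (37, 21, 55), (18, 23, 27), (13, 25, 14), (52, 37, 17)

(22,40,67): 22+40 ≤ 67 → not valid
(23,28,32): 23+28 > 32 → valid
(16,39,59): 16+39 ≤ 59 → not valid
(13,28,38): 13+28 > 38 → valid
(21,37,55): 21+37 > 55 → valid
(18,23,27): 18+23 > 27 → valid
(13,14,25): 13+14 > 25 → valid
(17,37,52): 17+37 > 52 → valid
6 of the 8 triples form a triangle.

6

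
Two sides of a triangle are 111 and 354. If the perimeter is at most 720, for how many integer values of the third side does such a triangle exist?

Triangle inequality: 243 < x < 465. Perimeter ≤ 720 gives x ≤ 720 − 111 − 354 = 255.
So 243 < x ≤ 255; integers 244 through 255: 12 values.

12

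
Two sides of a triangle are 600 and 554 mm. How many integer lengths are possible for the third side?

1107

The third side lies in the open interval (46, 1154).
Integers from 47 to 1153 inclusive: 1153 − 47 + 1 = 1107.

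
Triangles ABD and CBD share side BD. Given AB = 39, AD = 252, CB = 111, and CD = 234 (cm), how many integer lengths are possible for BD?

77

From triangle ABD: 213 < BD < 291.
From triangle CBD: 123 < BD < 345.
Intersection: 213 < BD < 291, so integers 214 through 290: 77 values.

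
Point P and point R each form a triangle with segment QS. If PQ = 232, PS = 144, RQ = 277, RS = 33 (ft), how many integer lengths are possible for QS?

65

From triangle PQS: 88 < QS < 376.
From triangle RQS: 244 < QS < 310.
Intersection: 244 < QS < 310, so integers 245 through 309: 65 values.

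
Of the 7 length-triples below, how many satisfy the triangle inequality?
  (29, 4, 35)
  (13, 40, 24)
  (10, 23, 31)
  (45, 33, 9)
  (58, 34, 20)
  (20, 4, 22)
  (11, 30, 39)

(4,29,35): 4+29 ≤ 35 → not valid
(13,24,40): 13+24 ≤ 40 → not valid
(10,23,31): 10+23 > 31 → valid
(9,33,45): 9+33 ≤ 45 → not valid
(20,34,58): 20+34 ≤ 58 → not valid
(4,20,22): 4+20 > 22 → valid
(11,30,39): 11+30 > 39 → valid
3 of the 7 triples form a triangle.

3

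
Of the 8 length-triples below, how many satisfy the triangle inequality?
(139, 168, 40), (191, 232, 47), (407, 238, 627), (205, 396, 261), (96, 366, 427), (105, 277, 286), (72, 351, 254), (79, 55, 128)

7

(40,139,168): 40+139 > 168 → valid
(47,191,232): 47+191 > 232 → valid
(238,407,627): 238+407 > 627 → valid
(205,261,396): 205+261 > 396 → valid
(96,366,427): 96+366 > 427 → valid
(105,277,286): 105+277 > 286 → valid
(72,254,351): 72+254 ≤ 351 → not valid
(55,79,128): 55+79 > 128 → valid
7 of the 8 triples form a triangle.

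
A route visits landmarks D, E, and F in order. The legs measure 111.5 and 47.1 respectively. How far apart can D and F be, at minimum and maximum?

64.4 ≤ DF ≤ 158.6

By the triangle inequality, |111.5 − 47.1| ≤ DF ≤ 111.5 + 47.1.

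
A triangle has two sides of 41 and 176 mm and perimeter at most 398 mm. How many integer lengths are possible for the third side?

46

Triangle inequality: 135 < x < 217. Perimeter ≤ 398 gives x ≤ 398 − 41 − 176 = 181.
So 135 < x ≤ 181; integers 136 through 181: 46 values.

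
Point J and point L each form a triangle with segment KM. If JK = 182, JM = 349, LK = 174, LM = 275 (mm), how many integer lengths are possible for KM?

From triangle JKM: 167 < KM < 531.
From triangle LKM: 101 < KM < 449.
Intersection: 167 < KM < 449, so integers 168 through 448: 281 values.

281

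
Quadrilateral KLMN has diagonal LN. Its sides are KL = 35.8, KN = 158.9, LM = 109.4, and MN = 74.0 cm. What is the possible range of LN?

From triangle KLN: |35.8 − 158.9| < LN < 35.8 + 158.9, i.e. 123.1 < LN < 194.7.
From triangle MLN: 35.4 < LN < 183.4.
Both must hold, so LN lies in the intersection.

123.1 < LN < 183.4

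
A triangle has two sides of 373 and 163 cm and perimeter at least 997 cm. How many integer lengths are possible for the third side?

75

Triangle inequality: 210 < x < 536. Perimeter ≥ 997 gives x ≥ 997 − 373 − 163 = 461.
So 461 ≤ x < 536; integers 461 through 535: 75 values.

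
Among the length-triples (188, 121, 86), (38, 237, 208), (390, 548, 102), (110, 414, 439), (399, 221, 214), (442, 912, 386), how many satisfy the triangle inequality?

4

(86,121,188): 86+121 > 188 → valid
(38,208,237): 38+208 > 237 → valid
(102,390,548): 102+390 ≤ 548 → not valid
(110,414,439): 110+414 > 439 → valid
(214,221,399): 214+221 > 399 → valid
(386,442,912): 386+442 ≤ 912 → not valid
4 of the 6 triples form a triangle.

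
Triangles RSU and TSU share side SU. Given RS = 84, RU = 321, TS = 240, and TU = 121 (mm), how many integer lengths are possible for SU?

123

From triangle RSU: 237 < SU < 405.
From triangle TSU: 119 < SU < 361.
Intersection: 237 < SU < 361, so integers 238 through 360: 123 values.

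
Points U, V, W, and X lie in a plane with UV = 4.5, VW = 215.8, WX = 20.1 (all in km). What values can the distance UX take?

The maximum is all hops collinear in one direction: 4.5 + 215.8 + 20.1 = 240.4.
The longest hop is 215.8; the others sum to 24.6. Folding the others back against it leaves at least 215.8 − 24.6 = 191.2.

191.2 ≤ UX ≤ 240.4 km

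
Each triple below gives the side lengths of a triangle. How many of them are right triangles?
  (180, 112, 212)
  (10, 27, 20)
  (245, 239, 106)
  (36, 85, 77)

2

(180,112,212): 112²+180² = 44944 = 212² → right
(10,27,20): 10²+20² = 500 < 729 = 27² → obtuse
(245,239,106): 106²+239² = 68357 > 60025 = 245² → acute
(36,85,77): 36²+77² = 7225 = 85² → right
2 of the 4 are right.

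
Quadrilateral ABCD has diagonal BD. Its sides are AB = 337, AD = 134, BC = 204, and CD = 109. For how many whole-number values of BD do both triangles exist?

109

From triangle ABD: 203 < BD < 471.
From triangle CBD: 95 < BD < 313.
Intersection: 203 < BD < 313, so integers 204 through 312: 109 values.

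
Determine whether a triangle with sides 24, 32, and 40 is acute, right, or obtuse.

right

Compare the square of the longest side to the sum of squares of the other two: 24² + 32² = 1600 = 40².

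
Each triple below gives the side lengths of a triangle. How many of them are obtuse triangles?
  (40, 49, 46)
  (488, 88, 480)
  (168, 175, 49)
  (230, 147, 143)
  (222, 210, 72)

(40,49,46): 40²+46² = 3716 > 2401 = 49² → acute
(488,88,480): 88²+480² = 238144 = 488² → right
(168,175,49): 49²+168² = 30625 = 175² → right
(230,147,143): 143²+147² = 42058 < 52900 = 230² → obtuse
(222,210,72): 72²+210² = 49284 = 222² → right
1 of the 5 is obtuse.

1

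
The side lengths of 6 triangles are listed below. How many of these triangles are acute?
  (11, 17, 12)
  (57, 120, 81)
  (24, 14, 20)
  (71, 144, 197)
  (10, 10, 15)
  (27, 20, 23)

2

(11,17,12): 11²+12² = 265 < 289 = 17² → obtuse
(57,120,81): 57²+81² = 9810 < 14400 = 120² → obtuse
(24,14,20): 14²+20² = 596 > 576 = 24² → acute
(71,144,197): 71²+144² = 25777 < 38809 = 197² → obtuse
(10,10,15): 10²+10² = 200 < 225 = 15² → obtuse
(27,20,23): 20²+23² = 929 > 729 = 27² → acute
2 of the 6 are acute.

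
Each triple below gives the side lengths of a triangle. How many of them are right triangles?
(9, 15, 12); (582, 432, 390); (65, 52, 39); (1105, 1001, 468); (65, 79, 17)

(9,15,12): 9²+12² = 225 = 15² → right
(582,432,390): 390²+432² = 338724 = 582² → right
(65,52,39): 39²+52² = 4225 = 65² → right
(1105,1001,468): 468²+1001² = 1221025 = 1105² → right
(65,79,17): 17²+65² = 4514 < 6241 = 79² → obtuse
4 of the 5 are right.

4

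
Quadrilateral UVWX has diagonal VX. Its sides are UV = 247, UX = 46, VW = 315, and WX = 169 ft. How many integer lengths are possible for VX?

91

From triangle UVX: 201 < VX < 293.
From triangle WVX: 146 < VX < 484.
Intersection: 201 < VX < 293, so integers 202 through 292: 91 values.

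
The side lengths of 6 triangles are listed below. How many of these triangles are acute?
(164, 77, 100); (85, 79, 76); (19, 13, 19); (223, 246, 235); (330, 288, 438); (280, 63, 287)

3

(164,77,100): 77²+100² = 15929 < 26896 = 164² → obtuse
(85,79,76): 76²+79² = 12017 > 7225 = 85² → acute
(19,13,19): 13²+19² = 530 > 361 = 19² → acute
(223,246,235): 223²+235² = 104954 > 60516 = 246² → acute
(330,288,438): 288²+330² = 191844 = 438² → right
(280,63,287): 63²+280² = 82369 = 287² → right
3 of the 6 are acute.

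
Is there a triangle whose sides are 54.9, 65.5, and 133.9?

No

The longest side is 133.9, but the other two sum to only 120.4.
120.4 < 133.9, so the triangle inequality fails.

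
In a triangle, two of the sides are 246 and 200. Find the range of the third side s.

By the triangle inequality, s must be less than 246 + 200 = 446 and greater than |246 − 200| = 46.

46 < s < 446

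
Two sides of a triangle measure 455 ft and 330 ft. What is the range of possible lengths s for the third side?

By the triangle inequality, s must be less than 455 + 330 = 785 and greater than |455 − 330| = 125.

125 < s < 785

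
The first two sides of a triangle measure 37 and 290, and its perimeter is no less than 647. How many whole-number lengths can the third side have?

Triangle inequality: 253 < x < 327. Perimeter ≥ 647 gives x ≥ 647 − 37 − 290 = 320.
So 320 ≤ x < 327; integers 320 through 326: 7 values.

7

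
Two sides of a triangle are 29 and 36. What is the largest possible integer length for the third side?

The third side must be strictly less than 29 + 36 = 65.
The largest integer below 65 is 64.

64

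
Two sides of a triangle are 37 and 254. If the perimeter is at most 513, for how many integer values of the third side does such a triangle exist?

Triangle inequality: 217 < x < 291. Perimeter ≤ 513 gives x ≤ 513 − 37 − 254 = 222.
So 217 < x ≤ 222; integers 218 through 222: 5 values.

5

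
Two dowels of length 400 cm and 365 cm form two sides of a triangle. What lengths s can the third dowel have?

35 < s < 765

By the triangle inequality, s must be less than 400 + 365 = 765 and greater than |400 − 365| = 35.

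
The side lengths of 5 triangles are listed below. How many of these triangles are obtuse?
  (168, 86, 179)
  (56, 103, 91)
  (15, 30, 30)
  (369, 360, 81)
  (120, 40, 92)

(168,86,179): 86²+168² = 35620 > 32041 = 179² → acute
(56,103,91): 56²+91² = 11417 > 10609 = 103² → acute
(15,30,30): 15²+30² = 1125 > 900 = 30² → acute
(369,360,81): 81²+360² = 136161 = 369² → right
(120,40,92): 40²+92² = 10064 < 14400 = 120² → obtuse
1 of the 5 is obtuse.

1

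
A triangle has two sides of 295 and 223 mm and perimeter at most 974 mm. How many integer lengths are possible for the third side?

Triangle inequality: 72 < x < 518. Perimeter ≤ 974 gives x ≤ 974 − 295 − 223 = 456.
So 72 < x ≤ 456; integers 73 through 456: 384 values.

384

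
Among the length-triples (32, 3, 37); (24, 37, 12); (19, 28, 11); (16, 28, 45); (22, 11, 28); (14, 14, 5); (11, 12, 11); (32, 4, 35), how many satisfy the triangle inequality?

(3,32,37): 3+32 ≤ 37 → not valid
(12,24,37): 12+24 ≤ 37 → not valid
(11,19,28): 11+19 > 28 → valid
(16,28,45): 16+28 ≤ 45 → not valid
(11,22,28): 11+22 > 28 → valid
(5,14,14): 5+14 > 14 → valid
(11,11,12): 11+11 > 12 → valid
(4,32,35): 4+32 > 35 → valid
5 of the 8 triples form a triangle.

5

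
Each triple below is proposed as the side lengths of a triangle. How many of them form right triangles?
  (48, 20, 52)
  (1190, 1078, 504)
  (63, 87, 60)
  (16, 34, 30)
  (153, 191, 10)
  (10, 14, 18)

4

(48,20,52): 20²+48² = 2704 = 52² → right
(1190,1078,504): 504²+1078² = 1416100 = 1190² → right
(63,87,60): 60²+63² = 7569 = 87² → right
(16,34,30): 16²+30² = 1156 = 34² → right
(153,191,10): 10+153 ≤ 191, not a triangle
(10,14,18): 10²+14² = 296 < 324 = 18² → obtuse
4 of the 6 are right.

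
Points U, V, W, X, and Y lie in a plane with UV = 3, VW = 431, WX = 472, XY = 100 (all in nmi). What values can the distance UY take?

0 ≤ UY ≤ 1006 nmi

The maximum is all hops collinear in one direction: 3 + 431 + 472 + 100 = 1006.
The longest hop is 472; the others sum to 534. Since 472 ≤ 534, the path can fold back on itself completely, so the minimum distance is 0.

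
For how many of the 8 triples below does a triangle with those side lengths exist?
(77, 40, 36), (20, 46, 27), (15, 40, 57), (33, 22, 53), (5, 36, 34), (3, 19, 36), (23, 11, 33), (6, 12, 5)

(36,40,77): 36+40 ≤ 77 → not valid
(20,27,46): 20+27 > 46 → valid
(15,40,57): 15+40 ≤ 57 → not valid
(22,33,53): 22+33 > 53 → valid
(5,34,36): 5+34 > 36 → valid
(3,19,36): 3+19 ≤ 36 → not valid
(11,23,33): 11+23 > 33 → valid
(5,6,12): 5+6 ≤ 12 → not valid
4 of the 8 triples form a triangle.

4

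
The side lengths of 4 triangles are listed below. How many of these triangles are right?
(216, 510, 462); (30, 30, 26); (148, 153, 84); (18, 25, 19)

1

(216,510,462): 216²+462² = 260100 = 510² → right
(30,30,26): 26²+30² = 1576 > 900 = 30² → acute
(148,153,84): 84²+148² = 28960 > 23409 = 153² → acute
(18,25,19): 18²+19² = 685 > 625 = 25² → acute
1 of the 4 is right.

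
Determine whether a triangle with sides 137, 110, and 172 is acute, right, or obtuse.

Compare the square of the longest side to the sum of squares of the other two: 110² + 137² = 30869 > 29584 = 172².

acute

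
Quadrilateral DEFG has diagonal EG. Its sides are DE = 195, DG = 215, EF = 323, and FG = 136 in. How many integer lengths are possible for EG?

From triangle DEG: 20 < EG < 410.
From triangle FEG: 187 < EG < 459.
Intersection: 187 < EG < 410, so integers 188 through 409: 222 values.

222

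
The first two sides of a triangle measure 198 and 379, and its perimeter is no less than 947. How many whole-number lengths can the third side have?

Triangle inequality: 181 < x < 577. Perimeter ≥ 947 gives x ≥ 947 − 198 − 379 = 370.
So 370 ≤ x < 577; integers 370 through 576: 207 values.

207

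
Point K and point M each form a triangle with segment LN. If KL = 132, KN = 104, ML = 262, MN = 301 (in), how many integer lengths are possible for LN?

196

From triangle KLN: 28 < LN < 236.
From triangle MLN: 39 < LN < 563.
Intersection: 39 < LN < 236, so integers 40 through 235: 196 values.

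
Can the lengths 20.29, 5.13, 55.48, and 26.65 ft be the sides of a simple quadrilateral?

For a quadrilateral, each side must be shorter than the sum of the others.
Here the longest side is 55.48, but the remaining 3 sides sum to only 52.07.

No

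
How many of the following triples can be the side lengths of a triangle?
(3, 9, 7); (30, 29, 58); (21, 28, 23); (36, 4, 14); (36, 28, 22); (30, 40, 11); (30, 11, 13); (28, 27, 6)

6

(3,7,9): 3+7 > 9 → valid
(29,30,58): 29+30 > 58 → valid
(21,23,28): 21+23 > 28 → valid
(4,14,36): 4+14 ≤ 36 → not valid
(22,28,36): 22+28 > 36 → valid
(11,30,40): 11+30 > 40 → valid
(11,13,30): 11+13 ≤ 30 → not valid
(6,27,28): 6+27 > 28 → valid
6 of the 8 triples form a triangle.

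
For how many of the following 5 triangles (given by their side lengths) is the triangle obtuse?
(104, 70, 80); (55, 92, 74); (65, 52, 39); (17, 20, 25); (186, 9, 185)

1

(104,70,80): 70²+80² = 11300 > 10816 = 104² → acute
(55,92,74): 55²+74² = 8501 > 8464 = 92² → acute
(65,52,39): 39²+52² = 4225 = 65² → right
(17,20,25): 17²+20² = 689 > 625 = 25² → acute
(186,9,185): 9²+185² = 34306 < 34596 = 186² → obtuse
1 of the 5 is obtuse.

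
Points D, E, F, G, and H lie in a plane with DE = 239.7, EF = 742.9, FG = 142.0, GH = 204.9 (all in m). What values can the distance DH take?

The maximum is all hops collinear in one direction: 239.7 + 742.9 + 142.0 + 204.9 = 1329.5.
The longest hop is 742.9; the others sum to 586.6. Folding the others back against it leaves at least 742.9 − 586.6 = 156.3.

156.3 ≤ DH ≤ 1329.5 m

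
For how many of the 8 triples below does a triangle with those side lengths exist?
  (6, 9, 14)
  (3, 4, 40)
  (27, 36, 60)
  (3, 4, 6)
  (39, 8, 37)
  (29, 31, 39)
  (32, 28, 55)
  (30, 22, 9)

7

(6,9,14): 6+9 > 14 → valid
(3,4,40): 3+4 ≤ 40 → not valid
(27,36,60): 27+36 > 60 → valid
(3,4,6): 3+4 > 6 → valid
(8,37,39): 8+37 > 39 → valid
(29,31,39): 29+31 > 39 → valid
(28,32,55): 28+32 > 55 → valid
(9,22,30): 9+22 > 30 → valid
7 of the 8 triples form a triangle.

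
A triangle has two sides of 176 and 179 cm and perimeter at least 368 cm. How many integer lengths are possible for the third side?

Triangle inequality: 3 < x < 355. Perimeter ≥ 368 gives x ≥ 368 − 176 − 179 = 13.
So 13 ≤ x < 355; integers 13 through 354: 342 values.

342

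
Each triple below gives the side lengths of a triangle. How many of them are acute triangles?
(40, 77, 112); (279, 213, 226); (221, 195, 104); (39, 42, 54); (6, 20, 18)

(40,77,112): 40²+77² = 7529 < 12544 = 112² → obtuse
(279,213,226): 213²+226² = 96445 > 77841 = 279² → acute
(221,195,104): 104²+195² = 48841 = 221² → right
(39,42,54): 39²+42² = 3285 > 2916 = 54² → acute
(6,20,18): 6²+18² = 360 < 400 = 20² → obtuse
2 of the 5 are acute.

2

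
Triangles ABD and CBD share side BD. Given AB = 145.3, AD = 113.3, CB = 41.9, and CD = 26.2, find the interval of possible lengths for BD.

From triangle ABD: |145.3 − 113.3| < BD < 145.3 + 113.3, i.e. 32.0 < BD < 258.6.
From triangle CBD: 15.7 < BD < 68.1.
Both must hold, so BD lies in the intersection.

32.0 < BD < 68.1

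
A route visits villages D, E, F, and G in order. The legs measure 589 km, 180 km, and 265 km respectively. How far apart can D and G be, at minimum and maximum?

The maximum is all hops collinear in one direction: 589 + 180 + 265 = 1034.
The longest hop is 589; the others sum to 445. Folding the others back against it leaves at least 589 − 445 = 144.

144 ≤ DG ≤ 1034 km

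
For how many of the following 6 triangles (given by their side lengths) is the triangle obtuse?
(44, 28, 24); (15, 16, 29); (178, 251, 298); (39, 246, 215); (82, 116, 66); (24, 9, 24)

4

(44,28,24): 24²+28² = 1360 < 1936 = 44² → obtuse
(15,16,29): 15²+16² = 481 < 841 = 29² → obtuse
(178,251,298): 178²+251² = 94685 > 88804 = 298² → acute
(39,246,215): 39²+215² = 47746 < 60516 = 246² → obtuse
(82,116,66): 66²+82² = 11080 < 13456 = 116² → obtuse
(24,9,24): 9²+24² = 657 > 576 = 24² → acute
4 of the 6 are obtuse.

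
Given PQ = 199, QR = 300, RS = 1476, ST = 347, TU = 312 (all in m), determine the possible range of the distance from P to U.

The maximum is all hops collinear in one direction: 199 + 300 + 1476 + 347 + 312 = 2634.
The longest hop is 1476; the others sum to 1158. Folding the others back against it leaves at least 1476 − 1158 = 318.

318 ≤ PU ≤ 2634 m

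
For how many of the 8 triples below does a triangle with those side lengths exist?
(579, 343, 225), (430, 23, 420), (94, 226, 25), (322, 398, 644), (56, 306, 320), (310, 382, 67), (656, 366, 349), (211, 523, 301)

4

(225,343,579): 225+343 ≤ 579 → not valid
(23,420,430): 23+420 > 430 → valid
(25,94,226): 25+94 ≤ 226 → not valid
(322,398,644): 322+398 > 644 → valid
(56,306,320): 56+306 > 320 → valid
(67,310,382): 67+310 ≤ 382 → not valid
(349,366,656): 349+366 > 656 → valid
(211,301,523): 211+301 ≤ 523 → not valid
4 of the 8 triples form a triangle.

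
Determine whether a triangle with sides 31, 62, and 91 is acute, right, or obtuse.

obtuse

Compare the square of the longest side to the sum of squares of the other two: 31² + 62² = 4805 < 8281 = 91².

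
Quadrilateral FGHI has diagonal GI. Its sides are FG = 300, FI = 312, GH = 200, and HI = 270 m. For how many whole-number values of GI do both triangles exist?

399

From triangle FGI: 12 < GI < 612.
From triangle HGI: 70 < GI < 470.
Intersection: 70 < GI < 470, so integers 71 through 469: 399 values.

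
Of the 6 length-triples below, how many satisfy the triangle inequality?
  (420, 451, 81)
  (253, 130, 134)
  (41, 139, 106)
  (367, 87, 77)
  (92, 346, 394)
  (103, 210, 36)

(81,420,451): 81+420 > 451 → valid
(130,134,253): 130+134 > 253 → valid
(41,106,139): 41+106 > 139 → valid
(77,87,367): 77+87 ≤ 367 → not valid
(92,346,394): 92+346 > 394 → valid
(36,103,210): 36+103 ≤ 210 → not valid
4 of the 6 triples form a triangle.

4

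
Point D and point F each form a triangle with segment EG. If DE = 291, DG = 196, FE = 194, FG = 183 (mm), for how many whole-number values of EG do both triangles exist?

From triangle DEG: 95 < EG < 487.
From triangle FEG: 11 < EG < 377.
Intersection: 95 < EG < 377, so integers 96 through 376: 281 values.

281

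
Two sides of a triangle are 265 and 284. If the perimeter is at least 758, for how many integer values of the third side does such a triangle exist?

340

Triangle inequality: 19 < x < 549. Perimeter ≥ 758 gives x ≥ 758 − 265 − 284 = 209.
So 209 ≤ x < 549; integers 209 through 548: 340 values.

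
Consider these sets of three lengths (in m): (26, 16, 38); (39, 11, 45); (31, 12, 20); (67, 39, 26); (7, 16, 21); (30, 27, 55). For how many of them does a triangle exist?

5

(16,26,38): 16+26 > 38 → valid
(11,39,45): 11+39 > 45 → valid
(12,20,31): 12+20 > 31 → valid
(26,39,67): 26+39 ≤ 67 → not valid
(7,16,21): 7+16 > 21 → valid
(27,30,55): 27+30 > 55 → valid
5 of the 6 triples form a triangle.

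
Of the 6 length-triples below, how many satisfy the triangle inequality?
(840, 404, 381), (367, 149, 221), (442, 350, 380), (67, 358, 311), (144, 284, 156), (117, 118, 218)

(381,404,840): 381+404 ≤ 840 → not valid
(149,221,367): 149+221 > 367 → valid
(350,380,442): 350+380 > 442 → valid
(67,311,358): 67+311 > 358 → valid
(144,156,284): 144+156 > 284 → valid
(117,118,218): 117+118 > 218 → valid
5 of the 6 triples form a triangle.

5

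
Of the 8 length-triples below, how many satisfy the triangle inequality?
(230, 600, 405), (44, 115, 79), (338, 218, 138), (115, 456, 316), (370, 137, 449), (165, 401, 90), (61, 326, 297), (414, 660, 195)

5

(230,405,600): 230+405 > 600 → valid
(44,79,115): 44+79 > 115 → valid
(138,218,338): 138+218 > 338 → valid
(115,316,456): 115+316 ≤ 456 → not valid
(137,370,449): 137+370 > 449 → valid
(90,165,401): 90+165 ≤ 401 → not valid
(61,297,326): 61+297 > 326 → valid
(195,414,660): 195+414 ≤ 660 → not valid
5 of the 8 triples form a triangle.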